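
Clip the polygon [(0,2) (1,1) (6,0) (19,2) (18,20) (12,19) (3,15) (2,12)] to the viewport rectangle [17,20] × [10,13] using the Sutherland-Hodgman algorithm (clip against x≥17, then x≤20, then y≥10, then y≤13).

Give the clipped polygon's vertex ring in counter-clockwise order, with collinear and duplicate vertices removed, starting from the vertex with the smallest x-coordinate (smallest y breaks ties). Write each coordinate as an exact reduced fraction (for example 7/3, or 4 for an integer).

Clipped polygon: [(17,10) (167/9,10) (331/18,13) (17,13)]

1. After x ≥ 17: [(17,22/13) (19,2) (18,20) (17,119/6)]
2. After x ≤ 20: [(17,22/13) (19,2) (18,20) (17,119/6)]
3. After y ≥ 10: [(17,10) (167/9,10) (18,20) (17,119/6)]
4. After y ≤ 13: [(17,13) (17,10) (167/9,10) (331/18,13)]
5. Canonical ring: [(17,10) (167/9,10) (331/18,13) (17,13)]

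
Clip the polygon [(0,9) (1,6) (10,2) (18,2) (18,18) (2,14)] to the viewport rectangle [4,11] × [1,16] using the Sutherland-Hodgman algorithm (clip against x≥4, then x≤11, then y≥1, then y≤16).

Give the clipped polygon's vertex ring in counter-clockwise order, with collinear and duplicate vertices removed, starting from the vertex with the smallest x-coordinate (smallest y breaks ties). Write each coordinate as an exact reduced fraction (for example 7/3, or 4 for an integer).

Clipped polygon: [(4,14/3) (10,2) (11,2) (11,16) (10,16) (4,29/2)]

1. After x ≥ 4: [(4,14/3) (10,2) (18,2) (18,18) (4,29/2)]
2. After x ≤ 11: [(4,14/3) (10,2) (11,2) (11,65/4) (4,29/2)]
3. After y ≥ 1: [(4,14/3) (10,2) (11,2) (11,65/4) (4,29/2)]
4. After y ≤ 16: [(4,14/3) (10,2) (11,2) (11,16) (10,16) (4,29/2)]
5. Canonical ring: [(4,14/3) (10,2) (11,2) (11,16) (10,16) (4,29/2)]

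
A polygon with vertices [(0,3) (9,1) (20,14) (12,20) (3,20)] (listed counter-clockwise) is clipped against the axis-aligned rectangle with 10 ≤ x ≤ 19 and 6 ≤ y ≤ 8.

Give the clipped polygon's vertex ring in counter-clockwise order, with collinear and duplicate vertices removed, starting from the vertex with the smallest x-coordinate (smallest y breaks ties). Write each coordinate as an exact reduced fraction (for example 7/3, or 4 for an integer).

1. After x ≥ 10: [(10,24/11) (20,14) (12,20) (10,20)]
2. After x ≤ 19: [(10,24/11) (19,141/11) (19,59/4) (12,20) (10,20)]
3. After y ≥ 6: [(10,6) (172/13,6) (19,141/11) (19,59/4) (12,20) (10,20)]
4. After y ≤ 8: [(10,8) (10,6) (172/13,6) (194/13,8)]
5. Canonical ring: [(10,6) (172/13,6) (194/13,8) (10,8)]

Clipped polygon: [(10,6) (172/13,6) (194/13,8) (10,8)]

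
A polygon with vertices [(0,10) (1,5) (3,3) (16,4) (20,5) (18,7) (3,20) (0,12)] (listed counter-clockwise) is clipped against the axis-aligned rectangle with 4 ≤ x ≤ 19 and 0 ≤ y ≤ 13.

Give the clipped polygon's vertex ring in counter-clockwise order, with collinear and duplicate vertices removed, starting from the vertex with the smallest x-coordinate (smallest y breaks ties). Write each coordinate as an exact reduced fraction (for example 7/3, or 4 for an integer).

Clipped polygon: [(4,40/13) (16,4) (19,19/4) (19,6) (18,7) (144/13,13) (4,13)]

1. After x ≥ 4: [(4,40/13) (16,4) (20,5) (18,7) (4,287/15)]
2. After x ≤ 19: [(4,40/13) (16,4) (19,19/4) (19,6) (18,7) (4,287/15)]
3. After y ≥ 0: [(4,40/13) (16,4) (19,19/4) (19,6) (18,7) (4,287/15)]
4. After y ≤ 13: [(4,13) (4,40/13) (16,4) (19,19/4) (19,6) (18,7) (144/13,13)]
5. Canonical ring: [(4,40/13) (16,4) (19,19/4) (19,6) (18,7) (144/13,13) (4,13)]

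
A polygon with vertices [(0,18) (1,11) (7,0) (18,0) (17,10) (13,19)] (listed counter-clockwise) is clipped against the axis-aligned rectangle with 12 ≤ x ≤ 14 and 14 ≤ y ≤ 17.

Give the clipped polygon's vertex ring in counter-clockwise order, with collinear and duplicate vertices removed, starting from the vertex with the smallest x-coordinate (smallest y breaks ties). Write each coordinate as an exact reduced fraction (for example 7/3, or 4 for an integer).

Clipped polygon: [(12,14) (14,14) (14,67/4) (125/9,17) (12,17)]

1. After x ≥ 12: [(12,246/13) (12,0) (18,0) (17,10) (13,19)]
2. After x ≤ 14: [(12,246/13) (12,0) (14,0) (14,67/4) (13,19)]
3. After y ≥ 14: [(12,246/13) (12,14) (14,14) (14,67/4) (13,19)]
4. After y ≤ 17: [(12,17) (12,14) (14,14) (14,67/4) (125/9,17)]
5. Canonical ring: [(12,14) (14,14) (14,67/4) (125/9,17) (12,17)]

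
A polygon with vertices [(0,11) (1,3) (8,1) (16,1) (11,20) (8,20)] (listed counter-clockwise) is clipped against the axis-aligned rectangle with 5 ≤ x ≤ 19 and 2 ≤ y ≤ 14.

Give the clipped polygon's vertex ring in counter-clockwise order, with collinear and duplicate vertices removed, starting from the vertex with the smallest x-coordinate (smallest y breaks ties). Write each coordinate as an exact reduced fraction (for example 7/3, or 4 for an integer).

Clipped polygon: [(5,2) (299/19,2) (239/19,14) (5,14)]

1. After x ≥ 5: [(5,133/8) (5,13/7) (8,1) (16,1) (11,20) (8,20)]
2. After x ≤ 19: [(5,133/8) (5,13/7) (8,1) (16,1) (11,20) (8,20)]
3. After y ≥ 2: [(5,133/8) (5,2) (299/19,2) (11,20) (8,20)]
4. After y ≤ 14: [(5,14) (5,2) (299/19,2) (239/19,14)]
5. Canonical ring: [(5,2) (299/19,2) (239/19,14) (5,14)]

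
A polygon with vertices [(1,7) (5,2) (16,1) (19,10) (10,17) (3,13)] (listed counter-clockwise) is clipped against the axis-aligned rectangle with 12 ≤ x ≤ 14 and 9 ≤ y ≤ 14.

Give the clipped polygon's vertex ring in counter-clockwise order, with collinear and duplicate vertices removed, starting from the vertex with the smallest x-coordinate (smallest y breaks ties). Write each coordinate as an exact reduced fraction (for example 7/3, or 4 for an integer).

1. After x ≥ 12: [(12,15/11) (16,1) (19,10) (12,139/9)]
2. After x ≤ 14: [(12,15/11) (14,13/11) (14,125/9) (12,139/9)]
3. After y ≥ 9: [(12,9) (14,9) (14,125/9) (12,139/9)]
4. After y ≤ 14: [(12,14) (12,9) (14,9) (14,125/9) (97/7,14)]
5. Canonical ring: [(12,9) (14,9) (14,125/9) (97/7,14) (12,14)]

Clipped polygon: [(12,9) (14,9) (14,125/9) (97/7,14) (12,14)]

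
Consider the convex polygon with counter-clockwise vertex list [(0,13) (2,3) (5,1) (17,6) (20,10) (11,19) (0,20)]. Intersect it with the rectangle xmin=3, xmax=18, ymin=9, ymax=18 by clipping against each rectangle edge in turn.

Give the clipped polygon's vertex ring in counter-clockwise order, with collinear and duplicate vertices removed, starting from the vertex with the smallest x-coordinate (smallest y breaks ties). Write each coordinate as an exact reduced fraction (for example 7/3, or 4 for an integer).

1. After x ≥ 3: [(3,7/3) (5,1) (17,6) (20,10) (11,19) (3,217/11)]
2. After x ≤ 18: [(3,7/3) (5,1) (17,6) (18,22/3) (18,12) (11,19) (3,217/11)]
3. After y ≥ 9: [(3,9) (18,9) (18,12) (11,19) (3,217/11)]
4. After y ≤ 18: [(3,18) (3,9) (18,9) (18,12) (12,18)]
5. Canonical ring: [(3,9) (18,9) (18,12) (12,18) (3,18)]

Clipped polygon: [(3,9) (18,9) (18,12) (12,18) (3,18)]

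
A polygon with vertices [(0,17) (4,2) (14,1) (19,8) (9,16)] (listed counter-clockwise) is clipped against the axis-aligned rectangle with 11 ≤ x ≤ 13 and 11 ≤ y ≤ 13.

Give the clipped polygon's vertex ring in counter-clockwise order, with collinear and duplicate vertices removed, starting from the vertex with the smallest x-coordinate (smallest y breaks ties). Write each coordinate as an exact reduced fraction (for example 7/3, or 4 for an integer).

Clipped polygon: [(11,11) (13,11) (13,64/5) (51/4,13) (11,13)]

1. After x ≥ 11: [(11,13/10) (14,1) (19,8) (11,72/5)]
2. After x ≤ 13: [(11,13/10) (13,11/10) (13,64/5) (11,72/5)]
3. After y ≥ 11: [(11,11) (13,11) (13,64/5) (11,72/5)]
4. After y ≤ 13: [(11,13) (11,11) (13,11) (13,64/5) (51/4,13)]
5. Canonical ring: [(11,11) (13,11) (13,64/5) (51/4,13) (11,13)]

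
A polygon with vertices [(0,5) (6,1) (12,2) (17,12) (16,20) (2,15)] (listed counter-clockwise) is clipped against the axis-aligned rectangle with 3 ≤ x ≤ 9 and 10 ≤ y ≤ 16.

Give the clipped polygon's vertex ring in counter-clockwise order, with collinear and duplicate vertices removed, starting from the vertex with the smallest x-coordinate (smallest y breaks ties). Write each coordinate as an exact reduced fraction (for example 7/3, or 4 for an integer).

1. After x ≥ 3: [(3,3) (6,1) (12,2) (17,12) (16,20) (3,215/14)]
2. After x ≤ 9: [(3,3) (6,1) (9,3/2) (9,35/2) (3,215/14)]
3. After y ≥ 10: [(3,10) (9,10) (9,35/2) (3,215/14)]
4. After y ≤ 16: [(3,10) (9,10) (9,16) (24/5,16) (3,215/14)]
5. Canonical ring: [(3,10) (9,10) (9,16) (24/5,16) (3,215/14)]

Clipped polygon: [(3,10) (9,10) (9,16) (24/5,16) (3,215/14)]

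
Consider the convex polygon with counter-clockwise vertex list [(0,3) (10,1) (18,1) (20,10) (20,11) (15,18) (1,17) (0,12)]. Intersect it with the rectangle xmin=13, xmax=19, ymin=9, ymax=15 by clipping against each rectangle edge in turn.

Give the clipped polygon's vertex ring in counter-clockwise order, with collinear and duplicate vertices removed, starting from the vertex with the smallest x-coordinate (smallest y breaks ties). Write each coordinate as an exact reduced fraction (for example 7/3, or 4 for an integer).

Clipped polygon: [(13,9) (19,9) (19,62/5) (120/7,15) (13,15)]

1. After x ≥ 13: [(13,1) (18,1) (20,10) (20,11) (15,18) (13,125/7)]
2. After x ≤ 19: [(13,1) (18,1) (19,11/2) (19,62/5) (15,18) (13,125/7)]
3. After y ≥ 9: [(13,9) (19,9) (19,62/5) (15,18) (13,125/7)]
4. After y ≤ 15: [(13,15) (13,9) (19,9) (19,62/5) (120/7,15)]
5. Canonical ring: [(13,9) (19,9) (19,62/5) (120/7,15) (13,15)]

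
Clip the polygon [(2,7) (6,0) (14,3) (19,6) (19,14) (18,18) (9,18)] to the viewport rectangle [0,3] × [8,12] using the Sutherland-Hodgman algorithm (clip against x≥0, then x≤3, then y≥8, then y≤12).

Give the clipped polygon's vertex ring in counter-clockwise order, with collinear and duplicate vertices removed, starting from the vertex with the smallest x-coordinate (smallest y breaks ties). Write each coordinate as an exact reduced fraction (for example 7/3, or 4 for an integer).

1. After x ≥ 0: [(2,7) (6,0) (14,3) (19,6) (19,14) (18,18) (9,18)]
2. After x ≤ 3: [(3,60/7) (2,7) (3,21/4)]
3. After y ≥ 8: [(3,8) (3,60/7) (29/11,8)]
4. After y ≤ 12: [(3,8) (3,60/7) (29/11,8)]
5. Canonical ring: [(29/11,8) (3,8) (3,60/7)]

Clipped polygon: [(29/11,8) (3,8) (3,60/7)]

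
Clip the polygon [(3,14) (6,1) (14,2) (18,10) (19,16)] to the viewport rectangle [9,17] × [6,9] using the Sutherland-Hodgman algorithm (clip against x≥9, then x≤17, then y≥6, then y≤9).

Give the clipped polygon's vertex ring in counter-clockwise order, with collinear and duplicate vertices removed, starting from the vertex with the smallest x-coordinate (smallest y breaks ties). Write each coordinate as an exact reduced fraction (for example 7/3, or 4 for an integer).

1. After x ≥ 9: [(9,59/4) (9,11/8) (14,2) (18,10) (19,16)]
2. After x ≤ 17: [(17,63/4) (9,59/4) (9,11/8) (14,2) (17,8)]
3. After y ≥ 6: [(17,63/4) (9,59/4) (9,6) (16,6) (17,8)]
4. After y ≤ 9: [(17,9) (9,9) (9,6) (16,6) (17,8)]
5. Canonical ring: [(9,6) (16,6) (17,8) (17,9) (9,9)]

Clipped polygon: [(9,6) (16,6) (17,8) (17,9) (9,9)]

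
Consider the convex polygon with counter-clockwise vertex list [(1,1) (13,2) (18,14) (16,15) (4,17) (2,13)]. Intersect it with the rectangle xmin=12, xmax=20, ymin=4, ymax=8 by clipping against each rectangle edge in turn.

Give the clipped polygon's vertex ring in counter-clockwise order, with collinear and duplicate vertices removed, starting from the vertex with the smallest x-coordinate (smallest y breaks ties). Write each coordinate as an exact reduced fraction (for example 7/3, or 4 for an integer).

Clipped polygon: [(12,4) (83/6,4) (31/2,8) (12,8)]

1. After x ≥ 12: [(12,23/12) (13,2) (18,14) (16,15) (12,47/3)]
2. After x ≤ 20: [(12,23/12) (13,2) (18,14) (16,15) (12,47/3)]
3. After y ≥ 4: [(12,4) (83/6,4) (18,14) (16,15) (12,47/3)]
4. After y ≤ 8: [(12,8) (12,4) (83/6,4) (31/2,8)]
5. Canonical ring: [(12,4) (83/6,4) (31/2,8) (12,8)]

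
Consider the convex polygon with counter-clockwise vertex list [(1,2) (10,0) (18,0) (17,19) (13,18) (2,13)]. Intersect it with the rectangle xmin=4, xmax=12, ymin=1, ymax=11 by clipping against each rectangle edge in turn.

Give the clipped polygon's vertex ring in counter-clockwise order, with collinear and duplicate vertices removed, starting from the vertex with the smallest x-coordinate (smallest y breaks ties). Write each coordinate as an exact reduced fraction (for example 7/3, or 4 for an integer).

1. After x ≥ 4: [(4,4/3) (10,0) (18,0) (17,19) (13,18) (4,153/11)]
2. After x ≤ 12: [(4,4/3) (10,0) (12,0) (12,193/11) (4,153/11)]
3. After y ≥ 1: [(4,4/3) (11/2,1) (12,1) (12,193/11) (4,153/11)]
4. After y ≤ 11: [(4,11) (4,4/3) (11/2,1) (12,1) (12,11)]
5. Canonical ring: [(4,4/3) (11/2,1) (12,1) (12,11) (4,11)]

Clipped polygon: [(4,4/3) (11/2,1) (12,1) (12,11) (4,11)]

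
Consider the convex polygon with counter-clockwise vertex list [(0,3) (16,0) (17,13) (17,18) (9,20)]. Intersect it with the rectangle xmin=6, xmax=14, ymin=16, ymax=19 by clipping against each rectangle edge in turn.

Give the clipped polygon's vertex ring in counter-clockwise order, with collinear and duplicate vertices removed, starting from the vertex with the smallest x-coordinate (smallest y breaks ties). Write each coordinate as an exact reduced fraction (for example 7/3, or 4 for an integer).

Clipped polygon: [(117/17,16) (14,16) (14,75/4) (13,19) (144/17,19)]

1. After x ≥ 6: [(6,43/3) (6,15/8) (16,0) (17,13) (17,18) (9,20)]
2. After x ≤ 14: [(6,43/3) (6,15/8) (14,3/8) (14,75/4) (9,20)]
3. After y ≥ 16: [(117/17,16) (14,16) (14,75/4) (9,20)]
4. After y ≤ 19: [(144/17,19) (117/17,16) (14,16) (14,75/4) (13,19)]
5. Canonical ring: [(117/17,16) (14,16) (14,75/4) (13,19) (144/17,19)]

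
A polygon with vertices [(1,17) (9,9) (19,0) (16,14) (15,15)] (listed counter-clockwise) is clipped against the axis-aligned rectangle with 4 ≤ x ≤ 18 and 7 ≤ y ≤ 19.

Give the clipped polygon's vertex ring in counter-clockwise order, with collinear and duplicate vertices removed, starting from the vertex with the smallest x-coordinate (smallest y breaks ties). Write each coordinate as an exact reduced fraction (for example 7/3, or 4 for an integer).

Clipped polygon: [(4,14) (9,9) (101/9,7) (35/2,7) (16,14) (15,15) (4,116/7)]

1. After x ≥ 4: [(4,116/7) (4,14) (9,9) (19,0) (16,14) (15,15)]
2. After x ≤ 18: [(4,116/7) (4,14) (9,9) (18,9/10) (18,14/3) (16,14) (15,15)]
3. After y ≥ 7: [(4,116/7) (4,14) (9,9) (101/9,7) (35/2,7) (16,14) (15,15)]
4. After y ≤ 19: [(4,116/7) (4,14) (9,9) (101/9,7) (35/2,7) (16,14) (15,15)]
5. Canonical ring: [(4,14) (9,9) (101/9,7) (35/2,7) (16,14) (15,15) (4,116/7)]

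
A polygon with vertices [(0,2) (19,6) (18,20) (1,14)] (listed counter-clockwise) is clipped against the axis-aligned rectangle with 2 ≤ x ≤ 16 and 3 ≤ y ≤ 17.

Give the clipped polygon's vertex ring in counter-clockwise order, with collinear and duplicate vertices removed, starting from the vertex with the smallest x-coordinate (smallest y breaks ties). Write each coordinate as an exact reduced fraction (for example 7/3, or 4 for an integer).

1. After x ≥ 2: [(2,46/19) (19,6) (18,20) (2,244/17)]
2. After x ≤ 16: [(2,46/19) (16,102/19) (16,328/17) (2,244/17)]
3. After y ≥ 3: [(2,3) (19/4,3) (16,102/19) (16,328/17) (2,244/17)]
4. After y ≤ 17: [(2,3) (19/4,3) (16,102/19) (16,17) (19/2,17) (2,244/17)]
5. Canonical ring: [(2,3) (19/4,3) (16,102/19) (16,17) (19/2,17) (2,244/17)]

Clipped polygon: [(2,3) (19/4,3) (16,102/19) (16,17) (19/2,17) (2,244/17)]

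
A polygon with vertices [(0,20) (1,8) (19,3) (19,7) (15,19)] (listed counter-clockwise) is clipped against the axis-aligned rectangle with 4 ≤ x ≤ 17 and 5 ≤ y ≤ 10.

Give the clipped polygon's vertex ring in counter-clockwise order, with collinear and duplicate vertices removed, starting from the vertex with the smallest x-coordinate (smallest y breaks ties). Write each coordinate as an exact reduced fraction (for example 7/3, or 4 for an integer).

Clipped polygon: [(4,43/6) (59/5,5) (17,5) (17,10) (4,10)]

1. After x ≥ 4: [(4,296/15) (4,43/6) (19,3) (19,7) (15,19)]
2. After x ≤ 17: [(4,296/15) (4,43/6) (17,32/9) (17,13) (15,19)]
3. After y ≥ 5: [(4,296/15) (4,43/6) (59/5,5) (17,5) (17,13) (15,19)]
4. After y ≤ 10: [(4,10) (4,43/6) (59/5,5) (17,5) (17,10)]
5. Canonical ring: [(4,43/6) (59/5,5) (17,5) (17,10) (4,10)]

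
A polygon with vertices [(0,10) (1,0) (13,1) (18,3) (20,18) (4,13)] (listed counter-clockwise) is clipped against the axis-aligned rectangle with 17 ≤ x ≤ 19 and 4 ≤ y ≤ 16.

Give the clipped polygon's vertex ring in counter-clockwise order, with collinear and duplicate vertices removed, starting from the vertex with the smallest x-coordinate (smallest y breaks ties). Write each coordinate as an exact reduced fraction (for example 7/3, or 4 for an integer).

Clipped polygon: [(17,4) (272/15,4) (19,21/2) (19,16) (17,16)]

1. After x ≥ 17: [(17,13/5) (18,3) (20,18) (17,273/16)]
2. After x ≤ 19: [(17,13/5) (18,3) (19,21/2) (19,283/16) (17,273/16)]
3. After y ≥ 4: [(17,4) (272/15,4) (19,21/2) (19,283/16) (17,273/16)]
4. After y ≤ 16: [(17,16) (17,4) (272/15,4) (19,21/2) (19,16)]
5. Canonical ring: [(17,4) (272/15,4) (19,21/2) (19,16) (17,16)]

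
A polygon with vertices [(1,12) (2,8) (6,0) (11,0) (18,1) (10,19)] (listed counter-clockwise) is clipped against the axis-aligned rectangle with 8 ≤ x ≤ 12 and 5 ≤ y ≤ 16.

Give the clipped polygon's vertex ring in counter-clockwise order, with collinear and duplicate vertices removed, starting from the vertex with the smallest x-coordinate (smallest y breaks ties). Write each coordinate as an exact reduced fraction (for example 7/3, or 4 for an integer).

Clipped polygon: [(8,5) (12,5) (12,29/2) (34/3,16) (8,16)]

1. After x ≥ 8: [(8,157/9) (8,0) (11,0) (18,1) (10,19)]
2. After x ≤ 12: [(8,157/9) (8,0) (11,0) (12,1/7) (12,29/2) (10,19)]
3. After y ≥ 5: [(8,157/9) (8,5) (12,5) (12,29/2) (10,19)]
4. After y ≤ 16: [(8,16) (8,5) (12,5) (12,29/2) (34/3,16)]
5. Canonical ring: [(8,5) (12,5) (12,29/2) (34/3,16) (8,16)]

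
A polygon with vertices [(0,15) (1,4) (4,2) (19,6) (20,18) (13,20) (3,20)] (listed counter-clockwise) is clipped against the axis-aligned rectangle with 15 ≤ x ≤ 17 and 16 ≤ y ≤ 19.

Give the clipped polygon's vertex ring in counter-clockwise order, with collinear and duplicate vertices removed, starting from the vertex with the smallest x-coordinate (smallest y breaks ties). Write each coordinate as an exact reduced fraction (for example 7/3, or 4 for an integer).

1. After x ≥ 15: [(15,74/15) (19,6) (20,18) (15,136/7)]
2. After x ≤ 17: [(15,74/15) (17,82/15) (17,132/7) (15,136/7)]
3. After y ≥ 16: [(15,16) (17,16) (17,132/7) (15,136/7)]
4. After y ≤ 19: [(15,19) (15,16) (17,16) (17,132/7) (33/2,19)]
5. Canonical ring: [(15,16) (17,16) (17,132/7) (33/2,19) (15,19)]

Clipped polygon: [(15,16) (17,16) (17,132/7) (33/2,19) (15,19)]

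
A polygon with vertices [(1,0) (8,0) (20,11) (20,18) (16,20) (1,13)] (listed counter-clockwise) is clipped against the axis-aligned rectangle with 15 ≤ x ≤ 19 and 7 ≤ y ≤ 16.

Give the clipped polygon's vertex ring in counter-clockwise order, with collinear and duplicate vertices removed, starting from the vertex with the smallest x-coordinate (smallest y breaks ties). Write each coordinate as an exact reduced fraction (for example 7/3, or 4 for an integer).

1. After x ≥ 15: [(15,77/12) (20,11) (20,18) (16,20) (15,293/15)]
2. After x ≤ 19: [(15,77/12) (19,121/12) (19,37/2) (16,20) (15,293/15)]
3. After y ≥ 7: [(15,7) (172/11,7) (19,121/12) (19,37/2) (16,20) (15,293/15)]
4. After y ≤ 16: [(15,16) (15,7) (172/11,7) (19,121/12) (19,16)]
5. Canonical ring: [(15,7) (172/11,7) (19,121/12) (19,16) (15,16)]

Clipped polygon: [(15,7) (172/11,7) (19,121/12) (19,16) (15,16)]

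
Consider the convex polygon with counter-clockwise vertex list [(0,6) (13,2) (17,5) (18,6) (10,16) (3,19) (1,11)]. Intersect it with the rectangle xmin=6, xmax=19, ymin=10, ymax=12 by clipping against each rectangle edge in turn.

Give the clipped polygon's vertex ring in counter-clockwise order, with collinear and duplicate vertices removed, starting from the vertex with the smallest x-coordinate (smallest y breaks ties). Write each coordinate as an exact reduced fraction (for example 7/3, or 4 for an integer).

Clipped polygon: [(6,10) (74/5,10) (66/5,12) (6,12)]

1. After x ≥ 6: [(6,54/13) (13,2) (17,5) (18,6) (10,16) (6,124/7)]
2. After x ≤ 19: [(6,54/13) (13,2) (17,5) (18,6) (10,16) (6,124/7)]
3. After y ≥ 10: [(6,10) (74/5,10) (10,16) (6,124/7)]
4. After y ≤ 12: [(6,12) (6,10) (74/5,10) (66/5,12)]
5. Canonical ring: [(6,10) (74/5,10) (66/5,12) (6,12)]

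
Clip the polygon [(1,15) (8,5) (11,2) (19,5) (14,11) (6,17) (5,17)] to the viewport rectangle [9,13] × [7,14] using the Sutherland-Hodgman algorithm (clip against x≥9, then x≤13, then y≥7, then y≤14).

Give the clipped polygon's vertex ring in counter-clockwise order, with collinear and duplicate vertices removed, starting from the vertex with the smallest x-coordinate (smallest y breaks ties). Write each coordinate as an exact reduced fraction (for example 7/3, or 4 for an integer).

Clipped polygon: [(9,7) (13,7) (13,47/4) (10,14) (9,14)]

1. After x ≥ 9: [(9,4) (11,2) (19,5) (14,11) (9,59/4)]
2. After x ≤ 13: [(9,4) (11,2) (13,11/4) (13,47/4) (9,59/4)]
3. After y ≥ 7: [(9,7) (13,7) (13,47/4) (9,59/4)]
4. After y ≤ 14: [(9,14) (9,7) (13,7) (13,47/4) (10,14)]
5. Canonical ring: [(9,7) (13,7) (13,47/4) (10,14) (9,14)]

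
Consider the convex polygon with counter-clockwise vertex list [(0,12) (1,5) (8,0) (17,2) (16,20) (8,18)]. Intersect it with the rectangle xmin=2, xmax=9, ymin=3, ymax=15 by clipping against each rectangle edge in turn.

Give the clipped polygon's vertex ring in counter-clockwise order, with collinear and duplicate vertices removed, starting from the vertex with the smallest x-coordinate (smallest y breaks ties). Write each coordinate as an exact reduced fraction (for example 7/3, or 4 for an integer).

1. After x ≥ 2: [(2,27/2) (2,30/7) (8,0) (17,2) (16,20) (8,18)]
2. After x ≤ 9: [(2,27/2) (2,30/7) (8,0) (9,2/9) (9,73/4) (8,18)]
3. After y ≥ 3: [(2,27/2) (2,30/7) (19/5,3) (9,3) (9,73/4) (8,18)]
4. After y ≤ 15: [(4,15) (2,27/2) (2,30/7) (19/5,3) (9,3) (9,15)]
5. Canonical ring: [(2,30/7) (19/5,3) (9,3) (9,15) (4,15) (2,27/2)]

Clipped polygon: [(2,30/7) (19/5,3) (9,3) (9,15) (4,15) (2,27/2)]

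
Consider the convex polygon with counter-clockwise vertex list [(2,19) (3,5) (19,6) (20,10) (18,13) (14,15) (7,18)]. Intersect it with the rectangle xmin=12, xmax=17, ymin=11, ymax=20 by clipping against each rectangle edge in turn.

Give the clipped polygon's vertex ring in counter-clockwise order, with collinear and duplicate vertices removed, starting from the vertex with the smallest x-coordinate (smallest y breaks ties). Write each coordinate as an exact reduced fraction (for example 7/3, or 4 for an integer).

Clipped polygon: [(12,11) (17,11) (17,27/2) (14,15) (12,111/7)]

1. After x ≥ 12: [(12,89/16) (19,6) (20,10) (18,13) (14,15) (12,111/7)]
2. After x ≤ 17: [(12,89/16) (17,47/8) (17,27/2) (14,15) (12,111/7)]
3. After y ≥ 11: [(12,11) (17,11) (17,27/2) (14,15) (12,111/7)]
4. After y ≤ 20: [(12,11) (17,11) (17,27/2) (14,15) (12,111/7)]
5. Canonical ring: [(12,11) (17,11) (17,27/2) (14,15) (12,111/7)]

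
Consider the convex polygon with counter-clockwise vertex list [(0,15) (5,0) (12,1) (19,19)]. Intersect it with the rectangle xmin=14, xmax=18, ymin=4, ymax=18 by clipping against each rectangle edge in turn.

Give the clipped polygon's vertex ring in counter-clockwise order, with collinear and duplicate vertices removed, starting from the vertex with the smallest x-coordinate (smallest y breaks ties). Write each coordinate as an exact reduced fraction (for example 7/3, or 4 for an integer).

Clipped polygon: [(14,43/7) (18,115/7) (18,18) (57/4,18) (14,341/19)]

1. After x ≥ 14: [(14,341/19) (14,43/7) (19,19)]
2. After x ≤ 18: [(18,357/19) (14,341/19) (14,43/7) (18,115/7)]
3. After y ≥ 4: [(18,357/19) (14,341/19) (14,43/7) (18,115/7)]
4. After y ≤ 18: [(18,18) (57/4,18) (14,341/19) (14,43/7) (18,115/7)]
5. Canonical ring: [(14,43/7) (18,115/7) (18,18) (57/4,18) (14,341/19)]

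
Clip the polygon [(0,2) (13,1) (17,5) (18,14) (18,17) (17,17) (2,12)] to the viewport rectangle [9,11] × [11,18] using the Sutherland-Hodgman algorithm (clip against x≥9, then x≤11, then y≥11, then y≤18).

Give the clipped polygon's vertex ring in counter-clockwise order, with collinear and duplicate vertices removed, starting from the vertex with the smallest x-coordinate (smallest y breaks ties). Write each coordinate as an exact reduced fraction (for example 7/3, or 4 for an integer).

Clipped polygon: [(9,11) (11,11) (11,15) (9,43/3)]

1. After x ≥ 9: [(9,17/13) (13,1) (17,5) (18,14) (18,17) (17,17) (9,43/3)]
2. After x ≤ 11: [(9,17/13) (11,15/13) (11,15) (9,43/3)]
3. After y ≥ 11: [(9,11) (11,11) (11,15) (9,43/3)]
4. After y ≤ 18: [(9,11) (11,11) (11,15) (9,43/3)]
5. Canonical ring: [(9,11) (11,11) (11,15) (9,43/3)]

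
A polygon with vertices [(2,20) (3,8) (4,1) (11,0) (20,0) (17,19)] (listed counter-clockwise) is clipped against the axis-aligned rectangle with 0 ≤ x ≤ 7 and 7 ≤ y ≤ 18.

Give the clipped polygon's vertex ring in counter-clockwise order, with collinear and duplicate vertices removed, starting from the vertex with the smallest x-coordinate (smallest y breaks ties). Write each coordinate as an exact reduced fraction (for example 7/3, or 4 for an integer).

Clipped polygon: [(13/6,18) (3,8) (22/7,7) (7,7) (7,18)]

1. After x ≥ 0: [(2,20) (3,8) (4,1) (11,0) (20,0) (17,19)]
2. After x ≤ 7: [(7,59/3) (2,20) (3,8) (4,1) (7,4/7)]
3. After y ≥ 7: [(7,7) (7,59/3) (2,20) (3,8) (22/7,7)]
4. After y ≤ 18: [(7,7) (7,18) (13/6,18) (3,8) (22/7,7)]
5. Canonical ring: [(13/6,18) (3,8) (22/7,7) (7,7) (7,18)]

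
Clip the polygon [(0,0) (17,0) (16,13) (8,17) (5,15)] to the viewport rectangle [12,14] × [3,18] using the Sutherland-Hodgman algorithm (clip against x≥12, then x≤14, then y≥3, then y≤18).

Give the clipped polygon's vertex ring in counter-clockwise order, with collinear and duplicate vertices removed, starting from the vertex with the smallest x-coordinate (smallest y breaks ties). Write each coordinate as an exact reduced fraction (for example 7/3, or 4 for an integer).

1. After x ≥ 12: [(12,0) (17,0) (16,13) (12,15)]
2. After x ≤ 14: [(12,0) (14,0) (14,14) (12,15)]
3. After y ≥ 3: [(12,3) (14,3) (14,14) (12,15)]
4. After y ≤ 18: [(12,3) (14,3) (14,14) (12,15)]
5. Canonical ring: [(12,3) (14,3) (14,14) (12,15)]

Clipped polygon: [(12,3) (14,3) (14,14) (12,15)]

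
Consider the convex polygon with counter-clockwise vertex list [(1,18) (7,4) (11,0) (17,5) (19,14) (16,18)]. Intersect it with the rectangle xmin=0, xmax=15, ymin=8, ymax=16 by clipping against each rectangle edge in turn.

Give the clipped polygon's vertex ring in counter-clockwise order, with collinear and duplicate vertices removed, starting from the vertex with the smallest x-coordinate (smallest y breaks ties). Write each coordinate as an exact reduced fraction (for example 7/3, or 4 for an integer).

1. After x ≥ 0: [(1,18) (7,4) (11,0) (17,5) (19,14) (16,18)]
2. After x ≤ 15: [(15,18) (1,18) (7,4) (11,0) (15,10/3)]
3. After y ≥ 8: [(15,8) (15,18) (1,18) (37/7,8)]
4. After y ≤ 16: [(15,8) (15,16) (13/7,16) (37/7,8)]
5. Canonical ring: [(13/7,16) (37/7,8) (15,8) (15,16)]

Clipped polygon: [(13/7,16) (37/7,8) (15,8) (15,16)]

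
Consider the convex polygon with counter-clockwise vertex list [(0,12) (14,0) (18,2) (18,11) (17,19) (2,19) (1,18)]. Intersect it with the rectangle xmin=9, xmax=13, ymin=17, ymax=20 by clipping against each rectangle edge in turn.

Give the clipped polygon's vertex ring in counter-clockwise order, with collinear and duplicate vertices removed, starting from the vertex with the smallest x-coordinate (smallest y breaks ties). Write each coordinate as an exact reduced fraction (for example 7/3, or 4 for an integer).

1. After x ≥ 9: [(9,30/7) (14,0) (18,2) (18,11) (17,19) (9,19)]
2. After x ≤ 13: [(9,30/7) (13,6/7) (13,19) (9,19)]
3. After y ≥ 17: [(9,17) (13,17) (13,19) (9,19)]
4. After y ≤ 20: [(9,17) (13,17) (13,19) (9,19)]
5. Canonical ring: [(9,17) (13,17) (13,19) (9,19)]

Clipped polygon: [(9,17) (13,17) (13,19) (9,19)]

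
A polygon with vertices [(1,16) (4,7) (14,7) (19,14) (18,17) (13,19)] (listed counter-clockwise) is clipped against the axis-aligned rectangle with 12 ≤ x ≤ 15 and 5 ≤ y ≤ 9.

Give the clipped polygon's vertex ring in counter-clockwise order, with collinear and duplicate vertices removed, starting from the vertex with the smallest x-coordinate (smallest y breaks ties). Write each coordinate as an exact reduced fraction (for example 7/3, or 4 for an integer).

Clipped polygon: [(12,7) (14,7) (15,42/5) (15,9) (12,9)]

1. After x ≥ 12: [(12,75/4) (12,7) (14,7) (19,14) (18,17) (13,19)]
2. After x ≤ 15: [(12,75/4) (12,7) (14,7) (15,42/5) (15,91/5) (13,19)]
3. After y ≥ 5: [(12,75/4) (12,7) (14,7) (15,42/5) (15,91/5) (13,19)]
4. After y ≤ 9: [(12,9) (12,7) (14,7) (15,42/5) (15,9)]
5. Canonical ring: [(12,7) (14,7) (15,42/5) (15,9) (12,9)]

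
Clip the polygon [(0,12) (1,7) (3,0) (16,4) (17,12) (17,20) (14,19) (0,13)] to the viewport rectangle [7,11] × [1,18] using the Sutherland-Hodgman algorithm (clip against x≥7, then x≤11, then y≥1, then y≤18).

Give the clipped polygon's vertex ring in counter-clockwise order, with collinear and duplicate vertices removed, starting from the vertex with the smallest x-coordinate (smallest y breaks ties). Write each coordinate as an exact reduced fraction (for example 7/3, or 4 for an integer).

1. After x ≥ 7: [(7,16/13) (16,4) (17,12) (17,20) (14,19) (7,16)]
2. After x ≤ 11: [(7,16/13) (11,32/13) (11,124/7) (7,16)]
3. After y ≥ 1: [(7,16/13) (11,32/13) (11,124/7) (7,16)]
4. After y ≤ 18: [(7,16/13) (11,32/13) (11,124/7) (7,16)]
5. Canonical ring: [(7,16/13) (11,32/13) (11,124/7) (7,16)]

Clipped polygon: [(7,16/13) (11,32/13) (11,124/7) (7,16)]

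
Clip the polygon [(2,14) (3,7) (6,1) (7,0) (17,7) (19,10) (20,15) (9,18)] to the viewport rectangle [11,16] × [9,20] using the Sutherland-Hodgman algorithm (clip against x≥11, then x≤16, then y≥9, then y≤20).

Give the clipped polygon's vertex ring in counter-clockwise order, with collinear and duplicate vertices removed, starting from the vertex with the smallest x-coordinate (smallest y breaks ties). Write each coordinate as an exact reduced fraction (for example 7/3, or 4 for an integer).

1. After x ≥ 11: [(11,14/5) (17,7) (19,10) (20,15) (11,192/11)]
2. After x ≤ 16: [(11,14/5) (16,63/10) (16,177/11) (11,192/11)]
3. After y ≥ 9: [(11,9) (16,9) (16,177/11) (11,192/11)]
4. After y ≤ 20: [(11,9) (16,9) (16,177/11) (11,192/11)]
5. Canonical ring: [(11,9) (16,9) (16,177/11) (11,192/11)]

Clipped polygon: [(11,9) (16,9) (16,177/11) (11,192/11)]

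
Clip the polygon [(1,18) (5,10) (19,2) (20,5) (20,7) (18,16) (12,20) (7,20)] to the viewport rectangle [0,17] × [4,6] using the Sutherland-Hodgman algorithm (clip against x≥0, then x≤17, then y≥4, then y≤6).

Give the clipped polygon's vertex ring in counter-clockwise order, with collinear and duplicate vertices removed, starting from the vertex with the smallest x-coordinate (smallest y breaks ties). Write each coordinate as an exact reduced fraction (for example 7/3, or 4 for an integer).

1. After x ≥ 0: [(1,18) (5,10) (19,2) (20,5) (20,7) (18,16) (12,20) (7,20)]
2. After x ≤ 17: [(1,18) (5,10) (17,22/7) (17,50/3) (12,20) (7,20)]
3. After y ≥ 4: [(1,18) (5,10) (31/2,4) (17,4) (17,50/3) (12,20) (7,20)]
4. After y ≤ 6: [(12,6) (31/2,4) (17,4) (17,6)]
5. Canonical ring: [(12,6) (31/2,4) (17,4) (17,6)]

Clipped polygon: [(12,6) (31/2,4) (17,4) (17,6)]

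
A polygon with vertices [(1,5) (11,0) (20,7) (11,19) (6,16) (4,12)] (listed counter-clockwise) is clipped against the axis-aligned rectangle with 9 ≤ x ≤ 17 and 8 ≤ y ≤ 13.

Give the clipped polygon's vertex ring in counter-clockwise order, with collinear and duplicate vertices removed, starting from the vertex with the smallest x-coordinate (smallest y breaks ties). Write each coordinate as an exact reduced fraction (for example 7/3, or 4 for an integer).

1. After x ≥ 9: [(9,1) (11,0) (20,7) (11,19) (9,89/5)]
2. After x ≤ 17: [(9,1) (11,0) (17,14/3) (17,11) (11,19) (9,89/5)]
3. After y ≥ 8: [(9,8) (17,8) (17,11) (11,19) (9,89/5)]
4. After y ≤ 13: [(9,13) (9,8) (17,8) (17,11) (31/2,13)]
5. Canonical ring: [(9,8) (17,8) (17,11) (31/2,13) (9,13)]

Clipped polygon: [(9,8) (17,8) (17,11) (31/2,13) (9,13)]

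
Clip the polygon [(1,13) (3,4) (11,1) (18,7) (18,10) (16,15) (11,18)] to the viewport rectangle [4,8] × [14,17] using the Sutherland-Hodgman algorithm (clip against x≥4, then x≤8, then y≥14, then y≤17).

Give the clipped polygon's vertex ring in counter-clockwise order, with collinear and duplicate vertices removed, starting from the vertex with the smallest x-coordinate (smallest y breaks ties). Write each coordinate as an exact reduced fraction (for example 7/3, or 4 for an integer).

Clipped polygon: [(4,14) (8,14) (8,33/2) (4,29/2)]

1. After x ≥ 4: [(4,29/2) (4,29/8) (11,1) (18,7) (18,10) (16,15) (11,18)]
2. After x ≤ 8: [(8,33/2) (4,29/2) (4,29/8) (8,17/8)]
3. After y ≥ 14: [(8,14) (8,33/2) (4,29/2) (4,14)]
4. After y ≤ 17: [(8,14) (8,33/2) (4,29/2) (4,14)]
5. Canonical ring: [(4,14) (8,14) (8,33/2) (4,29/2)]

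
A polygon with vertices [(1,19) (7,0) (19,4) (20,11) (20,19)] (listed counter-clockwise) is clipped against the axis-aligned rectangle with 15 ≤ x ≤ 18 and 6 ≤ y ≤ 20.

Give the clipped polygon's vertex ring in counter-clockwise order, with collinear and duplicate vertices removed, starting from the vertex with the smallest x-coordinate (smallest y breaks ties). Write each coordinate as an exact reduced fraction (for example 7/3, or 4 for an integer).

Clipped polygon: [(15,6) (18,6) (18,19) (15,19)]

1. After x ≥ 15: [(15,19) (15,8/3) (19,4) (20,11) (20,19)]
2. After x ≤ 18: [(18,19) (15,19) (15,8/3) (18,11/3)]
3. After y ≥ 6: [(18,6) (18,19) (15,19) (15,6)]
4. After y ≤ 20: [(18,6) (18,19) (15,19) (15,6)]
5. Canonical ring: [(15,6) (18,6) (18,19) (15,19)]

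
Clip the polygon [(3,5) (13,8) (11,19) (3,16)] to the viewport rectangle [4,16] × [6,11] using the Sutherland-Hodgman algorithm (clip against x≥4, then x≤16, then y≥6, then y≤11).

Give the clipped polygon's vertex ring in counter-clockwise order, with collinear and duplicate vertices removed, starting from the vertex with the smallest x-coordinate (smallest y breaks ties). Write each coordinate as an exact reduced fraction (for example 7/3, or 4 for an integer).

1. After x ≥ 4: [(4,53/10) (13,8) (11,19) (4,131/8)]
2. After x ≤ 16: [(4,53/10) (13,8) (11,19) (4,131/8)]
3. After y ≥ 6: [(4,6) (19/3,6) (13,8) (11,19) (4,131/8)]
4. After y ≤ 11: [(4,11) (4,6) (19/3,6) (13,8) (137/11,11)]
5. Canonical ring: [(4,6) (19/3,6) (13,8) (137/11,11) (4,11)]

Clipped polygon: [(4,6) (19/3,6) (13,8) (137/11,11) (4,11)]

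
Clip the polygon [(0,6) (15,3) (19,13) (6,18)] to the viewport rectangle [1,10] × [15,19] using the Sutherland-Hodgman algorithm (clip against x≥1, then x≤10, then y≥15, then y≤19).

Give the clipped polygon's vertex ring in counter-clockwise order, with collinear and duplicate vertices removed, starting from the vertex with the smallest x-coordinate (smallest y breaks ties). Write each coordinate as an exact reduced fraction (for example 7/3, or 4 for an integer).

1. After x ≥ 1: [(1,8) (1,29/5) (15,3) (19,13) (6,18)]
2. After x ≤ 10: [(1,8) (1,29/5) (10,4) (10,214/13) (6,18)]
3. After y ≥ 15: [(9/2,15) (10,15) (10,214/13) (6,18)]
4. After y ≤ 19: [(9/2,15) (10,15) (10,214/13) (6,18)]
5. Canonical ring: [(9/2,15) (10,15) (10,214/13) (6,18)]

Clipped polygon: [(9/2,15) (10,15) (10,214/13) (6,18)]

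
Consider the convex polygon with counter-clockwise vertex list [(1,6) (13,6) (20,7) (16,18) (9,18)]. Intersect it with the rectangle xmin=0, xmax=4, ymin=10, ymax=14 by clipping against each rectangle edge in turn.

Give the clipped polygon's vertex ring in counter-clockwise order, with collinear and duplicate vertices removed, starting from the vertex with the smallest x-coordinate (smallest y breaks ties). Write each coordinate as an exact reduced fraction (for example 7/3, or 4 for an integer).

1. After x ≥ 0: [(1,6) (13,6) (20,7) (16,18) (9,18)]
2. After x ≤ 4: [(4,21/2) (1,6) (4,6)]
3. After y ≥ 10: [(4,10) (4,21/2) (11/3,10)]
4. After y ≤ 14: [(4,10) (4,21/2) (11/3,10)]
5. Canonical ring: [(11/3,10) (4,10) (4,21/2)]

Clipped polygon: [(11/3,10) (4,10) (4,21/2)]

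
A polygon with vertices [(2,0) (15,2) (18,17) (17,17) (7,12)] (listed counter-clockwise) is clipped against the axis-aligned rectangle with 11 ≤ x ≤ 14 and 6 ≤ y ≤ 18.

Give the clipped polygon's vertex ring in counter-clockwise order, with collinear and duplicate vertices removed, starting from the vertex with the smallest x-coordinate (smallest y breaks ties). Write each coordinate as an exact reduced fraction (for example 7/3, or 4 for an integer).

Clipped polygon: [(11,6) (14,6) (14,31/2) (11,14)]

1. After x ≥ 11: [(11,18/13) (15,2) (18,17) (17,17) (11,14)]
2. After x ≤ 14: [(11,18/13) (14,24/13) (14,31/2) (11,14)]
3. After y ≥ 6: [(11,6) (14,6) (14,31/2) (11,14)]
4. After y ≤ 18: [(11,6) (14,6) (14,31/2) (11,14)]
5. Canonical ring: [(11,6) (14,6) (14,31/2) (11,14)]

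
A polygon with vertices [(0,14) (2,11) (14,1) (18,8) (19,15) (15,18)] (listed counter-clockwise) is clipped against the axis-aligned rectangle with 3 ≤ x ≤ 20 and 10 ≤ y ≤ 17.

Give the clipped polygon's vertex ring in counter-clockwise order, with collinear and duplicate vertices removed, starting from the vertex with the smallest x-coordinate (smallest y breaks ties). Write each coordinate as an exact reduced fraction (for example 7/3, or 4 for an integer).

Clipped polygon: [(3,61/6) (16/5,10) (128/7,10) (19,15) (49/3,17) (45/4,17) (3,74/5)]

1. After x ≥ 3: [(3,74/5) (3,61/6) (14,1) (18,8) (19,15) (15,18)]
2. After x ≤ 20: [(3,74/5) (3,61/6) (14,1) (18,8) (19,15) (15,18)]
3. After y ≥ 10: [(3,74/5) (3,61/6) (16/5,10) (128/7,10) (19,15) (15,18)]
4. After y ≤ 17: [(45/4,17) (3,74/5) (3,61/6) (16/5,10) (128/7,10) (19,15) (49/3,17)]
5. Canonical ring: [(3,61/6) (16/5,10) (128/7,10) (19,15) (49/3,17) (45/4,17) (3,74/5)]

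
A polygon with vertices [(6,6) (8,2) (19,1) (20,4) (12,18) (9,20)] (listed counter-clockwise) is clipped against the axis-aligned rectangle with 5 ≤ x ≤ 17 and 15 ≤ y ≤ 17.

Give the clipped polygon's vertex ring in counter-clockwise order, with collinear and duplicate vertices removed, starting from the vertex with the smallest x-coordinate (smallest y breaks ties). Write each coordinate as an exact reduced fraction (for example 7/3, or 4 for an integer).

1. After x ≥ 5: [(6,6) (8,2) (19,1) (20,4) (12,18) (9,20)]
2. After x ≤ 17: [(6,6) (8,2) (17,13/11) (17,37/4) (12,18) (9,20)]
3. After y ≥ 15: [(111/14,15) (96/7,15) (12,18) (9,20)]
4. After y ≤ 17: [(117/14,17) (111/14,15) (96/7,15) (88/7,17)]
5. Canonical ring: [(111/14,15) (96/7,15) (88/7,17) (117/14,17)]

Clipped polygon: [(111/14,15) (96/7,15) (88/7,17) (117/14,17)]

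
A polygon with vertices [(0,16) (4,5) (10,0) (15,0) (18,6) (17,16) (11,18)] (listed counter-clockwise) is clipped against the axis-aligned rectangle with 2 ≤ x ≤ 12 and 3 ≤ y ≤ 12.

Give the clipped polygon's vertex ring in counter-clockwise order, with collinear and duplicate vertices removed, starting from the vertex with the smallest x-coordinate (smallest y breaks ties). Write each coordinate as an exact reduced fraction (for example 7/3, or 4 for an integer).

Clipped polygon: [(2,21/2) (4,5) (32/5,3) (12,3) (12,12) (2,12)]

1. After x ≥ 2: [(2,180/11) (2,21/2) (4,5) (10,0) (15,0) (18,6) (17,16) (11,18)]
2. After x ≤ 12: [(2,180/11) (2,21/2) (4,5) (10,0) (12,0) (12,53/3) (11,18)]
3. After y ≥ 3: [(2,180/11) (2,21/2) (4,5) (32/5,3) (12,3) (12,53/3) (11,18)]
4. After y ≤ 12: [(2,12) (2,21/2) (4,5) (32/5,3) (12,3) (12,12)]
5. Canonical ring: [(2,21/2) (4,5) (32/5,3) (12,3) (12,12) (2,12)]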